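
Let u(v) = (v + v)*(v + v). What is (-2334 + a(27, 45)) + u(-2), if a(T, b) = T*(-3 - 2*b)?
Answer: -4829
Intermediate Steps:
u(v) = 4*v² (u(v) = (2*v)*(2*v) = 4*v²)
(-2334 + a(27, 45)) + u(-2) = (-2334 - 1*27*(3 + 2*45)) + 4*(-2)² = (-2334 - 1*27*(3 + 90)) + 4*4 = (-2334 - 1*27*93) + 16 = (-2334 - 2511) + 16 = -4845 + 16 = -4829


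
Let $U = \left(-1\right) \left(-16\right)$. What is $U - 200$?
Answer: $-184$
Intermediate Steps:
$U = 16$
$U - 200 = 16 - 200 = -184$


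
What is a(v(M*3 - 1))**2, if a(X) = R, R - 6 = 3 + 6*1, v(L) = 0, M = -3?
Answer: 225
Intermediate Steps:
R = 15 (R = 6 + (3 + 6*1) = 6 + (3 + 6) = 6 + 9 = 15)
a(X) = 15
a(v(M*3 - 1))**2 = 15**2 = 225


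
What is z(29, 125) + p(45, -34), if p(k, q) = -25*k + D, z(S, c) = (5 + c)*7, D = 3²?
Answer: -206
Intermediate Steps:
D = 9
z(S, c) = 35 + 7*c
p(k, q) = 9 - 25*k (p(k, q) = -25*k + 9 = 9 - 25*k)
z(29, 125) + p(45, -34) = (35 + 7*125) + (9 - 25*45) = (35 + 875) + (9 - 1125) = 910 - 1116 = -206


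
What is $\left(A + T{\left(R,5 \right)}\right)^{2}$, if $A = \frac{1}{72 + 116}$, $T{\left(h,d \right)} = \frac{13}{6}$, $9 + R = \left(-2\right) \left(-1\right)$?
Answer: $\frac{1500625}{318096} \approx 4.7175$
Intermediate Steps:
$R = -7$ ($R = -9 - -2 = -9 + 2 = -7$)
$T{\left(h,d \right)} = \frac{13}{6}$ ($T{\left(h,d \right)} = 13 \cdot \frac{1}{6} = \frac{13}{6}$)
$A = \frac{1}{188} \approx 0.0053191$
$\left(A + T{\left(R,5 \right)}\right)^{2} = \left(\frac{1}{188} + \frac{13}{6}\right)^{2} = \left(\frac{1225}{564}\right)^{2} = \frac{1500625}{318096}$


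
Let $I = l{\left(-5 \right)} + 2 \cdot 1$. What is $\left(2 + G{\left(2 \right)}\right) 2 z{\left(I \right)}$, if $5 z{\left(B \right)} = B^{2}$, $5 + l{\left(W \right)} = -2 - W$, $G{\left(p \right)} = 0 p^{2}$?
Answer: $0$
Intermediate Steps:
$G{\left(p \right)} = 0$
$l{\left(W \right)} = -7 - W$ ($l{\left(W \right)} = -5 - \left(2 + W\right) = -7 - W$)
$I = 0$ ($I = \left(-7 - -5\right) + 2 \cdot 1 = \left(-7 + 5\right) + 2 = -2 + 2 = 0$)
$z{\left(B \right)} = \frac{B^{2}}{5}$
$\left(2 + G{\left(2 \right)}\right) 2 z{\left(I \right)} = \left(2 + 0\right) 2 \frac{0^{2}}{5} = 2 \cdot 2 \cdot \frac{1}{5} \cdot 0 = 4 \cdot 0 = 0$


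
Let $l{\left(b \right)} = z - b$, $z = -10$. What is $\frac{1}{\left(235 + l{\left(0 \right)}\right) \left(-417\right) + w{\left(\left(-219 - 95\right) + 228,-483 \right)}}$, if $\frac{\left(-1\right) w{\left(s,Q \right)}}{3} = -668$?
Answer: $- \frac{1}{91821} \approx -1.0891 \cdot 10^{-5}$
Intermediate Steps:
$w{\left(s,Q \right)} = 2004$ ($w{\left(s,Q \right)} = \left(-3\right) \left(-668\right) = 2004$)
$l{\left(b \right)} = -10 - b$
$\frac{1}{\left(235 + l{\left(0 \right)}\right) \left(-417\right) + w{\left(\left(-219 - 95\right) + 228,-483 \right)}} = \frac{1}{\left(235 - 10\right) \left(-417\right) + 2004} = \frac{1}{225 \left(-417\right) + 2004} = \frac{1}{-93825 + 2004} = \frac{1}{-91821} = - \frac{1}{91821}$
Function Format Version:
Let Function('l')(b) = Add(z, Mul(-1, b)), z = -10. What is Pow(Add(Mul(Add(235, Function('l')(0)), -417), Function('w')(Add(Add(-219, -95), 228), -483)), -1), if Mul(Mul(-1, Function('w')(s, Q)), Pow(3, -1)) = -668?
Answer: Rational(-1, 91821) ≈ -1.0891e-5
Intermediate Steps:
Function('w')(s, Q) = 2004 (Function('w')(s, Q) = Mul(-3, -668) = 2004)
Function('l')(b) = Add(-10, Mul(-1, b))
Pow(Add(Mul(Add(235, Function('l')(0)), -417), Function('w')(Add(Add(-219, -95), 228), -483)), -1) = Pow(Add(Mul(Add(235, Add(-10, Mul(-1, 0))), -417), 2004), -1) = Pow(Add(Mul(Add(235, Add(-10, 0)), -417), 2004), -1) = Pow(Add(Mul(Add(235, -10), -417), 2004), -1) = Pow(Add(Mul(225, -417), 2004), -1) = Pow(Add(-93825, 2004), -1) = Pow(-91821, -1) = Rational(-1, 91821)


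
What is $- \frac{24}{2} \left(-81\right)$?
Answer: $972$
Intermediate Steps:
$- \frac{24}{2} \left(-81\right) = \left(-24\right) \frac{1}{2} \left(-81\right) = \left(-12\right) \left(-81\right) = 972$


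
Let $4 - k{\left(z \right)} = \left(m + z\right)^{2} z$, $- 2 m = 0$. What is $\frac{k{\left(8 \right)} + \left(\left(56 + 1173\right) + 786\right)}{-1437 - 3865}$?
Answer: $- \frac{137}{482} \approx -0.28423$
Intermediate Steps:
$m = 0$ ($m = \left(- \frac{1}{2}\right) 0 = 0$)
$k{\left(z \right)} = 4 - z^{3}$ ($k{\left(z \right)} = 4 - \left(0 + z\right)^{2} z = 4 - z^{2} z = 4 - z^{3}$)
$\frac{k{\left(8 \right)} + \left(\left(56 + 1173\right) + 786\right)}{-1437 - 3865} = \frac{\left(4 - 8^{3}\right) + \left(\left(56 + 1173\right) + 786\right)}{-1437 - 3865} = \frac{\left(4 - 512\right) + \left(1229 + 786\right)}{-5302} = \left(\left(4 - 512\right) + 2015\right) \left(- \frac{1}{5302}\right) = \left(-508 + 2015\right) \left(- \frac{1}{5302}\right) = 1507 \left(- \frac{1}{5302}\right) = - \frac{137}{482}$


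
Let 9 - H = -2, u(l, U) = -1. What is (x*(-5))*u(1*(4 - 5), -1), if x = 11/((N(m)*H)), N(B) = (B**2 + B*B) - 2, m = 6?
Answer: 1/14 ≈ 0.071429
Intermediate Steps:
H = 11 (H = 9 - 1*(-2) = 9 + 2 = 11)
N(B) = -2 + 2*B**2 (N(B) = (B**2 + B**2) - 2 = 2*B**2 - 2 = -2 + 2*B**2)
x = 1/70 (x = 11/(((-2 + 2*6**2)*11)) = 11/(((-2 + 2*36)*11)) = 11/(((-2 + 72)*11)) = 11/((70*11)) = 11/770 = 11*(1/770) = 1/70 ≈ 0.014286)
(x*(-5))*u(1*(4 - 5), -1) = ((1/70)*(-5))*(-1) = -1/14*(-1) = 1/14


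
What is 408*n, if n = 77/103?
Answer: 31416/103 ≈ 305.01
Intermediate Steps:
n = 77/103 (n = 77*(1/103) = 77/103 ≈ 0.74757)
408*n = 408*(77/103) = 31416/103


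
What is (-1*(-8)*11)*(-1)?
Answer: -88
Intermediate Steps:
(-1*(-8)*11)*(-1) = (8*11)*(-1) = 88*(-1) = -88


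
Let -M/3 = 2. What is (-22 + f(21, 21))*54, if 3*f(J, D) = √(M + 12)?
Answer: -1188 + 18*√6 ≈ -1143.9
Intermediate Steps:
M = -6 (M = -3*2 = -6)
f(J, D) = √6/3 (f(J, D) = √(-6 + 12)/3 = √6/3)
(-22 + f(21, 21))*54 = (-22 + √6/3)*54 = -1188 + 18*√6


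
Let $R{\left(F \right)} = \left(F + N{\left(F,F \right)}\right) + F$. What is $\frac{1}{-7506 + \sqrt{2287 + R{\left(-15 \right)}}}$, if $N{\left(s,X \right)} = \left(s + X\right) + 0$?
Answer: $- \frac{7506}{56337809} - \frac{\sqrt{2227}}{56337809} \approx -0.00013407$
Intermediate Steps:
$N{\left(s,X \right)} = X + s$ ($N{\left(s,X \right)} = \left(X + s\right) + 0 = X + s$)
$R{\left(F \right)} = 4 F$ ($R{\left(F \right)} = \left(F + \left(F + F\right)\right) + F = \left(F + 2 F\right) + F = 3 F + F = 4 F$)
$\frac{1}{-7506 + \sqrt{2287 + R{\left(-15 \right)}}} = \frac{1}{-7506 + \sqrt{2287 + 4 \left(-15\right)}} = \frac{1}{-7506 + \sqrt{2287 - 60}} = \frac{1}{-7506 + \sqrt{2227}}$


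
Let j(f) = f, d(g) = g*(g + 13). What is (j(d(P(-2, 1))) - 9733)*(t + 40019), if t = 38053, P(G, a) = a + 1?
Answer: -757532616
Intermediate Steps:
P(G, a) = 1 + a
d(g) = g*(13 + g)
(j(d(P(-2, 1))) - 9733)*(t + 40019) = ((1 + 1)*(13 + (1 + 1)) - 9733)*(38053 + 40019) = (2*(13 + 2) - 9733)*78072 = (2*15 - 9733)*78072 = (30 - 9733)*78072 = -9703*78072 = -757532616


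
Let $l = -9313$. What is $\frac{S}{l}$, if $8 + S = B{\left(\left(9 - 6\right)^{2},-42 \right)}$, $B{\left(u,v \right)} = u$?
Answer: $- \frac{1}{9313} \approx -0.00010738$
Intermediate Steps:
$S = 1$ ($S = -8 + \left(9 - 6\right)^{2} = -8 + 3^{2} = -8 + 9 = 1$)
$\frac{S}{l} = 1 \frac{1}{-9313} = 1 \left(- \frac{1}{9313}\right) = - \frac{1}{9313}$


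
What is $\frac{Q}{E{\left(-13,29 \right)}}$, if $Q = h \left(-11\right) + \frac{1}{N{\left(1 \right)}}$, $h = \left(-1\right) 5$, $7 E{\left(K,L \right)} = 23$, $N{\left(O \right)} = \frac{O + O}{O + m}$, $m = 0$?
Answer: $\frac{777}{46} \approx 16.891$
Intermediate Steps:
$N{\left(O \right)} = 2$ ($N{\left(O \right)} = \frac{O + O}{O + 0} = \frac{2 O}{O} = 2$)
$E{\left(K,L \right)} = \frac{23}{7}$ ($E{\left(K,L \right)} = \frac{1}{7} \cdot 23 = \frac{23}{7}$)
$h = -5$
$Q = \frac{111}{2}$ ($Q = \left(-5\right) \left(-11\right) + \frac{1}{2} = 55 + \frac{1}{2} = \frac{111}{2} \approx 55.5$)
$\frac{Q}{E{\left(-13,29 \right)}} = \frac{111}{2 \cdot \frac{23}{7}} = \frac{111}{2} \cdot \frac{7}{23} = \frac{777}{46}$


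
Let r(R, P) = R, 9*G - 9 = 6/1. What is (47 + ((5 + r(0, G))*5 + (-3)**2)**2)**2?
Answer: 1447209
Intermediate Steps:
G = 5/3 (G = 1 + (6/1)/9 = 1 + (6*1)/9 = 1 + (1/9)*6 = 1 + 2/3 = 5/3 ≈ 1.6667)
(47 + ((5 + r(0, G))*5 + (-3)**2)**2)**2 = (47 + ((5 + 0)*5 + (-3)**2)**2)**2 = (47 + (5*5 + 9)**2)**2 = (47 + (25 + 9)**2)**2 = (47 + 34**2)**2 = (47 + 1156)**2 = 1203**2 = 1447209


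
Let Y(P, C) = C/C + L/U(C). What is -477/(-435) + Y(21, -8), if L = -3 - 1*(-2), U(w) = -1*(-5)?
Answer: 55/29 ≈ 1.8966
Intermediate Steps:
U(w) = 5
L = -1 (L = -3 + 2 = -1)
Y(P, C) = 4/5 (Y(P, C) = C/C - 1/5 = 1 - 1*1/5 = 1 - 1/5 = 4/5)
-477/(-435) + Y(21, -8) = -477/(-435) + 4/5 = -477*(-1/435) + 4/5 = 159/145 + 4/5 = 55/29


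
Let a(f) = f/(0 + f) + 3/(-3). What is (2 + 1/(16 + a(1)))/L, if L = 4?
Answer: 33/64 ≈ 0.51563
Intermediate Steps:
a(f) = 0 (a(f) = f/f + 3*(-1/3) = 1 - 1 = 0)
(2 + 1/(16 + a(1)))/L = (2 + 1/(16 + 0))/4 = (2 + 1/16)/4 = (1/4)*(33/16) = 33/64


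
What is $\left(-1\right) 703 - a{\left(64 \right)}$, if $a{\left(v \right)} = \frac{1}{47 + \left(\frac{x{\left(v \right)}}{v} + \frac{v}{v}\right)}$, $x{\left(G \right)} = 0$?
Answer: $- \frac{33745}{48} \approx -703.02$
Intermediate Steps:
$a{\left(v \right)} = \frac{1}{48}$ ($a{\left(v \right)} = \frac{1}{47 + \left(\frac{0}{v} + \frac{v}{v}\right)} = \frac{1}{47 + \left(0 + 1\right)} = \frac{1}{47 + 1} = \frac{1}{48}$)
$\left(-1\right) 703 - a{\left(64 \right)} = \left(-1\right) 703 - \frac{1}{48} = -703 - \frac{1}{48} = - \frac{33745}{48}$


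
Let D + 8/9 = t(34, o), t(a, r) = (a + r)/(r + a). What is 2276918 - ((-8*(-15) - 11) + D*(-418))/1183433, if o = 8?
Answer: 24251219094883/10650897 ≈ 2.2769e+6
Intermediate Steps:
t(a, r) = 1 (t(a, r) = (a + r)/(a + r) = 1)
D = ⅑ (D = -8/9 + 1 = ⅑ ≈ 0.11111)
2276918 - ((-8*(-15) - 11) + D*(-418))/1183433 = 2276918 - ((-8*(-15) - 11) + (⅑)*(-418))/1183433 = 2276918 - ((120 - 11) - 418/9)/1183433 = 2276918 - (109 - 418/9)/1183433 = 2276918 - 563/(9*1183433) = 2276918 - 1*563/10650897 = 2276918 - 563/10650897 = 24251219094883/10650897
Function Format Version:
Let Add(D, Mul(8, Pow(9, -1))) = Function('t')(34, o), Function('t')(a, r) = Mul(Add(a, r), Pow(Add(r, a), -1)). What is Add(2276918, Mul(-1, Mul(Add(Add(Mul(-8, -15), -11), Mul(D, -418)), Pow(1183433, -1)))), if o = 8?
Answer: Rational(24251219094883, 10650897) ≈ 2.2769e+6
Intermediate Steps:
Function('t')(a, r) = 1 (Function('t')(a, r) = Mul(Add(a, r), Pow(Add(a, r), -1)) = 1)
D = Rational(1, 9) (D = Add(Rational(-8, 9), 1) = Rational(1, 9) ≈ 0.11111)
Add(2276918, Mul(-1, Mul(Add(Add(Mul(-8, -15), -11), Mul(D, -418)), Pow(1183433, -1)))) = Add(2276918, Mul(-1, Mul(Add(Add(Mul(-8, -15), -11), Mul(Rational(1, 9), -418)), Pow(1183433, -1)))) = Add(2276918, Mul(-1, Mul(Add(Add(120, -11), Rational(-418, 9)), Rational(1, 1183433)))) = Add(2276918, Mul(-1, Mul(Add(109, Rational(-418, 9)), Rational(1, 1183433)))) = Add(2276918, Mul(-1, Mul(Rational(563, 9), Rational(1, 1183433)))) = Add(2276918, Mul(-1, Rational(563, 10650897))) = Add(2276918, Rational(-563, 10650897)) = Rational(24251219094883, 10650897)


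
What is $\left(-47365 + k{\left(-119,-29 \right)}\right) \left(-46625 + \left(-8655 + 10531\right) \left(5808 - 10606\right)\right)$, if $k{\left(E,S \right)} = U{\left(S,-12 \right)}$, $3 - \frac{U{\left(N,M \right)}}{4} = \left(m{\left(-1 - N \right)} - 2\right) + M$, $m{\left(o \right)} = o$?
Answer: $428941129257$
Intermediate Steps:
$U{\left(N,M \right)} = 24 - 4 M + 4 N$ ($U{\left(N,M \right)} = 12 - 4 \left(\left(\left(-1 - N\right) - 2\right) + M\right) = 12 - 4 \left(\left(-3 - N\right) + M\right) = 12 - 4 \left(-3 + M - N\right) = 12 + \left(12 - 4 M + 4 N\right) = 24 - 4 M + 4 N$)
$k{\left(E,S \right)} = 72 + 4 S$ ($k{\left(E,S \right)} = 24 - -48 + 4 S = 24 + 48 + 4 S = 72 + 4 S$)
$\left(-47365 + k{\left(-119,-29 \right)}\right) \left(-46625 + \left(-8655 + 10531\right) \left(5808 - 10606\right)\right) = \left(-47365 + \left(72 + 4 \left(-29\right)\right)\right) \left(-46625 + \left(-8655 + 10531\right) \left(5808 - 10606\right)\right) = \left(-47365 + \left(72 - 116\right)\right) \left(-46625 + 1876 \left(-4798\right)\right) = \left(-47365 - 44\right) \left(-46625 - 9001048\right) = \left(-47409\right) \left(-9047673\right) = 428941129257$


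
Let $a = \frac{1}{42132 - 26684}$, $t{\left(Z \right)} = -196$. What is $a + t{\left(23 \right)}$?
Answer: $- \frac{3027807}{15448} \approx -196.0$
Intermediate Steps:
$a = \frac{1}{15448} \approx 6.4733 \cdot 10^{-5}$
$a + t{\left(23 \right)} = \frac{1}{15448} - 196 = - \frac{3027807}{15448}$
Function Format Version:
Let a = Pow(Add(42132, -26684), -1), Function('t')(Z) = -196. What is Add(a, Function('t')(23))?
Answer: Rational(-3027807, 15448) ≈ -196.00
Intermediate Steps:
a = Rational(1, 15448) (a = Pow(15448, -1) = Rational(1, 15448) ≈ 6.4733e-5)
Add(a, Function('t')(23)) = Add(Rational(1, 15448), -196) = Rational(-3027807, 15448)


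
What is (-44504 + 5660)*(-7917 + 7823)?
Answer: 3651336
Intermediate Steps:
(-44504 + 5660)*(-7917 + 7823) = -38844*(-94) = 3651336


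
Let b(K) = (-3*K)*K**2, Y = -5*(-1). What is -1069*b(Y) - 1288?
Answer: 399587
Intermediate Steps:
Y = 5
b(K) = -3*K**3
-1069*b(Y) - 1288 = -(-3207)*5**3 - 1288 = -(-3207)*125 - 1288 = -1069*(-375) - 1288 = 400875 - 1288 = 399587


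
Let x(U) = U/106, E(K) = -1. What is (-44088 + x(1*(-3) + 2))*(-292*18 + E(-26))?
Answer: 24567690553/106 ≈ 2.3177e+8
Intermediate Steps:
x(U) = U/106 (x(U) = U*(1/106) = U/106)
(-44088 + x(1*(-3) + 2))*(-292*18 + E(-26)) = (-44088 + (1*(-3) + 2)/106)*(-292*18 - 1) = (-44088 + (-3 + 2)/106)*(-5256 - 1) = (-44088 + (1/106)*(-1))*(-5257) = (-44088 - 1/106)*(-5257) = -4673329/106*(-5257) = 24567690553/106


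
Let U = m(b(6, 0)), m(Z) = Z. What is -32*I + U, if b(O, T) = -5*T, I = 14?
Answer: -448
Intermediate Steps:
U = 0 (U = -5*0 = 0)
-32*I + U = -32*14 + 0 = -448 + 0 = -448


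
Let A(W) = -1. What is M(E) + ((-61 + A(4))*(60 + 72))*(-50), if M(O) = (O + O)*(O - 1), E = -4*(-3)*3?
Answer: 411720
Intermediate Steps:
E = 36 (E = -1*(-12)*3 = 12*3 = 36)
M(O) = 2*O*(-1 + O) (M(O) = (2*O)*(-1 + O) = 2*O*(-1 + O))
M(E) + ((-61 + A(4))*(60 + 72))*(-50) = 2*36*(-1 + 36) + ((-61 - 1)*(60 + 72))*(-50) = 2*36*35 - 62*132*(-50) = 2520 - 8184*(-50) = 2520 + 409200 = 411720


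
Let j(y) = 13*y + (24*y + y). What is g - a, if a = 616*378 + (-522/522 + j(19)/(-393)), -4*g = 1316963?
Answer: -883599055/1572 ≈ -5.6209e+5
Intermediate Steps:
g = -1316963/4 (g = -¼*1316963 = -1316963/4 ≈ -3.2924e+5)
j(y) = 38*y (j(y) = 13*y + 25*y = 38*y)
a = 91508149/393 (a = 616*378 + (-522/522 + (38*19)/(-393)) = 232848 + (-522*1/522 + 722*(-1/393)) = 232848 + (-1 - 722/393) = 232848 - 1115/393 = 91508149/393 ≈ 2.3285e+5)
g - a = -1316963/4 - 1*91508149/393 = -1316963/4 - 91508149/393 = -883599055/1572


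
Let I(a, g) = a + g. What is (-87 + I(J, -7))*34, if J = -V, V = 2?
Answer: -3264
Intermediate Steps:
J = -2 (J = -1*2 = -2)
(-87 + I(J, -7))*34 = (-87 + (-2 - 7))*34 = (-87 - 9)*34 = -96*34 = -3264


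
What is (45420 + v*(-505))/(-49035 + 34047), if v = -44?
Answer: -16910/3747 ≈ -4.5129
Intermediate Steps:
(45420 + v*(-505))/(-49035 + 34047) = (45420 - 44*(-505))/(-49035 + 34047) = (45420 + 22220)/(-14988) = 67640*(-1/14988) = -16910/3747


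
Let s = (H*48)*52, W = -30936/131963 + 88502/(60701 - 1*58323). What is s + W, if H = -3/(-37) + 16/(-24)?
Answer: -8270668361627/5805448259 ≈ -1424.6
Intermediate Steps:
H = -65/111 (H = -3*(-1/37) + 16*(-1/24) = 3/37 - ⅔ = -65/111 ≈ -0.58559)
W = 5802711809/156904007 (W = -30936*1/131963 + 88502/(60701 - 58323) = -30936/131963 + 88502/2378 = -30936/131963 + 88502*(1/2378) = -30936/131963 + 44251/1189 = 5802711809/156904007 ≈ 36.983)
s = -54080/37 (s = -65/111*48*52 = -1040/37*52 = -54080/37 ≈ -1461.6)
s + W = -54080/37 + 5802711809/156904007 = -8270668361627/5805448259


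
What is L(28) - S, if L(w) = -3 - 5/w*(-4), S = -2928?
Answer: 20480/7 ≈ 2925.7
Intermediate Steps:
L(w) = -3 + 20/w
L(28) - S = (-3 + 20/28) - 1*(-2928) = (-3 + 20*(1/28)) + 2928 = (-3 + 5/7) + 2928 = -16/7 + 2928 = 20480/7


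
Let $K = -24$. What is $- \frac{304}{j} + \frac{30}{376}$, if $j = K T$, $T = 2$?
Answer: $\frac{3617}{564} \approx 6.4131$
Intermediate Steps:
$j = -48$ ($j = \left(-24\right) 2 = -48$)
$- \frac{304}{j} + \frac{30}{376} = - \frac{304}{-48} + \frac{30}{376} = \left(-304\right) \left(- \frac{1}{48}\right) + 30 \cdot \frac{1}{376} = \frac{19}{3} + \frac{15}{188} = \frac{3617}{564}$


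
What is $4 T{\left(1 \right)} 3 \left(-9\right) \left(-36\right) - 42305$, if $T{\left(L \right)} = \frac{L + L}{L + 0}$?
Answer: $-34529$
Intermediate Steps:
$T{\left(L \right)} = 2$ ($T{\left(L \right)} = \frac{2 L}{L} = 2$)
$4 T{\left(1 \right)} 3 \left(-9\right) \left(-36\right) - 42305 = 4 \cdot 2 \cdot 3 \left(-9\right) \left(-36\right) - 42305 = 8 \cdot 3 \left(-9\right) \left(-36\right) - 42305 = 24 \left(-9\right) \left(-36\right) - 42305 = \left(-216\right) \left(-36\right) - 42305 = 7776 - 42305 = -34529$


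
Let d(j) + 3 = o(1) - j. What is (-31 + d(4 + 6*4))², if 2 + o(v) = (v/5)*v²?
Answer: 101761/25 ≈ 4070.4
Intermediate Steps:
o(v) = -2 + v³/5 (o(v) = -2 + (v/5)*v² = -2 + v³/5)
d(j) = -24/5 - j (d(j) = -3 + ((-2 + (⅕)*1³) - j) = -3 + ((-2 + (⅕)*1) - j) = -3 + ((-2 + ⅕) - j) = -3 + (-9/5 - j) = -24/5 - j)
(-31 + d(4 + 6*4))² = (-31 + (-24/5 - (4 + 6*4)))² = (-31 + (-24/5 - (4 + 24)))² = (-31 + (-24/5 - 1*28))² = (-31 + (-24/5 - 28))² = (-31 - 164/5)² = (-319/5)² = 101761/25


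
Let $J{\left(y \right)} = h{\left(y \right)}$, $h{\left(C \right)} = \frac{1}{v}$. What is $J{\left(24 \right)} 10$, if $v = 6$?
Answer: $\frac{5}{3} \approx 1.6667$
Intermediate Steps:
$h{\left(C \right)} = \frac{1}{6}$
$J{\left(y \right)} = \frac{1}{6}$
$J{\left(24 \right)} 10 = \frac{1}{6} \cdot 10 = \frac{5}{3}$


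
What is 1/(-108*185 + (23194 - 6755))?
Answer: -1/3541 ≈ -0.00028241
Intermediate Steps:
1/(-108*185 + (23194 - 6755)) = 1/(-19980 + 16439) = 1/(-3541) = -1/3541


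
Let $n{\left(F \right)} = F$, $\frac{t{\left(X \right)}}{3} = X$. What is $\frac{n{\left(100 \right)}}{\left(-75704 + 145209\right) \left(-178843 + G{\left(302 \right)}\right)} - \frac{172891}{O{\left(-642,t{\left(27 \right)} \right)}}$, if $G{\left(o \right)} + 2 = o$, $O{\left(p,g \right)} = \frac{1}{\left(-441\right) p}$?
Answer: $- \frac{121488417482848757606}{2481926243} \approx -4.8949 \cdot 10^{10}$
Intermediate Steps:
$t{\left(X \right)} = 3 X$
$O{\left(p,g \right)} = - \frac{1}{441 p}$
$G{\left(o \right)} = -2 + o$
$\frac{n{\left(100 \right)}}{\left(-75704 + 145209\right) \left(-178843 + G{\left(302 \right)}\right)} - \frac{172891}{O{\left(-642,t{\left(27 \right)} \right)}} = \frac{100}{\left(-75704 + 145209\right) \left(-178843 + \left(-2 + 302\right)\right)} - \frac{172891}{\left(- \frac{1}{441}\right) \frac{1}{-642}} = \frac{100}{69505 \left(-178843 + 300\right)} - \frac{172891}{\left(- \frac{1}{441}\right) \left(- \frac{1}{642}\right)} = \frac{100}{69505 \left(-178543\right)} - 172891 \frac{1}{\frac{1}{283122}} = \frac{100}{-12409631215} - 48949245702 = 100 \left(- \frac{1}{12409631215}\right) - 48949245702 = - \frac{20}{2481926243} - 48949245702 = - \frac{121488417482848757606}{2481926243}$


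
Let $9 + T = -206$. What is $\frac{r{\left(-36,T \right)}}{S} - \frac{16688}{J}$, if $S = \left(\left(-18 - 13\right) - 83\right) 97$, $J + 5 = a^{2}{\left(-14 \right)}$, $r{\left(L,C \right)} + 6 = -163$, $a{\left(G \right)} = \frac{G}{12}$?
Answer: $\frac{6643314683}{1448598} \approx 4586.0$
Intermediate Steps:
$T = -215$ ($T = -9 - 206 = -215$)
$a{\left(G \right)} = \frac{G}{12}$ ($a{\left(G \right)} = G \frac{1}{12} = \frac{G}{12}$)
$r{\left(L,C \right)} = -169$ ($r{\left(L,C \right)} = -6 - 163 = -169$)
$J = - \frac{131}{36}$ ($J = -5 + \left(\frac{1}{12} \left(-14\right)\right)^{2} = -5 + \left(- \frac{7}{6}\right)^{2} = -5 + \frac{49}{36} = - \frac{131}{36} \approx -3.6389$)
$S = -11058$ ($S = \left(-31 - 83\right) 97 = \left(-114\right) 97 = -11058$)
$\frac{r{\left(-36,T \right)}}{S} - \frac{16688}{J} = - \frac{169}{-11058} - \frac{16688}{- \frac{131}{36}} = \left(-169\right) \left(- \frac{1}{11058}\right) - - \frac{600768}{131} = \frac{169}{11058} + \frac{600768}{131} = \frac{6643314683}{1448598}$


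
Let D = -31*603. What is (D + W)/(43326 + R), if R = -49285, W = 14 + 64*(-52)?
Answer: 373/101 ≈ 3.6931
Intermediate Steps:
D = -18693
W = -3314 (W = 14 - 3328 = -3314)
(D + W)/(43326 + R) = (-18693 - 3314)/(43326 - 49285) = -22007/(-5959) = -22007*(-1/5959) = 373/101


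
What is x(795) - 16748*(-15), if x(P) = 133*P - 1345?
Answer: 355610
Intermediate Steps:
x(P) = -1345 + 133*P
x(795) - 16748*(-15) = (-1345 + 133*795) - 16748*(-15) = (-1345 + 105735) - 1*(-251220) = 104390 + 251220 = 355610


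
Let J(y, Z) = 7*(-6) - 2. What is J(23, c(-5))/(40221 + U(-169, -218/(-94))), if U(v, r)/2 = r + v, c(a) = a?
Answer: -188/170429 ≈ -0.0011031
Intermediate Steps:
U(v, r) = 2*r + 2*v (U(v, r) = 2*(r + v) = 2*r + 2*v)
J(y, Z) = -44 (J(y, Z) = -42 - 2 = -44)
J(23, c(-5))/(40221 + U(-169, -218/(-94))) = -44/(40221 + (2*(-218/(-94)) + 2*(-169))) = -44/(40221 + (2*(-218*(-1/94)) - 338)) = -44/(40221 + (2*(109/47) - 338)) = -44/(40221 + (218/47 - 338)) = -44/(40221 - 15668/47) = -44/1874719/47 = -44*47/1874719 = -188/170429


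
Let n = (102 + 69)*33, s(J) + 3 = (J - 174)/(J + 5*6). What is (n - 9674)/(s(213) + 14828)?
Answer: -326511/1200838 ≈ -0.27190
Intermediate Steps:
s(J) = -3 + (-174 + J)/(30 + J) (s(J) = -3 + (J - 174)/(J + 5*6) = -3 + (-174 + J)/(J + 30) = -3 + (-174 + J)/(30 + J))
n = 5643 (n = 171*33 = 5643)
(n - 9674)/(s(213) + 14828) = (5643 - 9674)/(2*(-132 - 1*213)/(30 + 213) + 14828) = -4031/(2*(-132 - 213)/243 + 14828) = -4031/(2*(1/243)*(-345) + 14828) = -4031/(-230/81 + 14828) = -4031/1200838/81 = -4031*81/1200838 = -326511/1200838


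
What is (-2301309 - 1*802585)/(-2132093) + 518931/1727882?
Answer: 6469571725091/3684005117026 ≈ 1.7561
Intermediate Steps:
(-2301309 - 1*802585)/(-2132093) + 518931/1727882 = (-2301309 - 802585)*(-1/2132093) + 518931*(1/1727882) = -3103894*(-1/2132093) + 518931/1727882 = 3103894/2132093 + 518931/1727882 = 6469571725091/3684005117026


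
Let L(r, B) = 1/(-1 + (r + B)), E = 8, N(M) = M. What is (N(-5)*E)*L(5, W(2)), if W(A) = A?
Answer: -20/3 ≈ -6.6667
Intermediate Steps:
L(r, B) = 1/(-1 + B + r) (L(r, B) = 1/(-1 + (B + r)) = 1/(-1 + B + r))
(N(-5)*E)*L(5, W(2)) = (-5*8)/(-1 + 2 + 5) = -40/6 = -40*1/6 = -20/3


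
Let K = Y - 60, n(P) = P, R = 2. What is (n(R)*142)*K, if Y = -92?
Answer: -43168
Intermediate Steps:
K = -152 (K = -92 - 60 = -152)
(n(R)*142)*K = (2*142)*(-152) = 284*(-152) = -43168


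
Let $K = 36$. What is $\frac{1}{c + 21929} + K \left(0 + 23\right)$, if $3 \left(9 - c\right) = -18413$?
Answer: $\frac{69739959}{84227} \approx 828.0$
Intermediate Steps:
$c = \frac{18440}{3}$ ($c = 9 - - \frac{18413}{3} = 9 + \frac{18413}{3} = \frac{18440}{3} \approx 6146.7$)
$\frac{1}{c + 21929} + K \left(0 + 23\right) = \frac{1}{\frac{18440}{3} + 21929} + 36 \left(0 + 23\right) = \frac{1}{\frac{84227}{3}} + 36 \cdot 23 = \frac{3}{84227} + 828 = \frac{69739959}{84227}$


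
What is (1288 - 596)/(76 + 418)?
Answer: 346/247 ≈ 1.4008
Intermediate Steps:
(1288 - 596)/(76 + 418) = 692/494 = 692*(1/494) = 346/247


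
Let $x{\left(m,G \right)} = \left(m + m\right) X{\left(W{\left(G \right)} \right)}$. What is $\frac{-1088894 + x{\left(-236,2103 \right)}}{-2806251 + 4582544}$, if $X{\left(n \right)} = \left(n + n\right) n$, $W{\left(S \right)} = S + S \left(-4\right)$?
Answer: $- \frac{37575574958}{1776293} \approx -21154.0$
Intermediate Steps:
$W{\left(S \right)} = - 3 S$ ($W{\left(S \right)} = S - 4 S = - 3 S$)
$X{\left(n \right)} = 2 n^{2}$ ($X{\left(n \right)} = 2 n n = 2 n^{2}$)
$x{\left(m,G \right)} = 36 m G^{2}$ ($x{\left(m,G \right)} = \left(m + m\right) 2 \left(- 3 G\right)^{2} = 2 m 2 \cdot 9 G^{2} = 2 m 18 G^{2} = 36 m G^{2}$)
$\frac{-1088894 + x{\left(-236,2103 \right)}}{-2806251 + 4582544} = \frac{-1088894 + 36 \left(-236\right) 2103^{2}}{-2806251 + 4582544} = \frac{-1088894 + 36 \left(-236\right) 4422609}{1776293} = \left(-1088894 - 37574486064\right) \frac{1}{1776293} = \left(-37575574958\right) \frac{1}{1776293} = - \frac{37575574958}{1776293}$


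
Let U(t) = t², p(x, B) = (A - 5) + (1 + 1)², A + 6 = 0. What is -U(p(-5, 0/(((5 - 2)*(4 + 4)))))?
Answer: -49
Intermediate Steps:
A = -6 (A = -6 + 0 = -6)
p(x, B) = -7 (p(x, B) = (-6 - 5) + (1 + 1)² = -11 + 2² = -11 + 4 = -7)
-U(p(-5, 0/(((5 - 2)*(4 + 4))))) = -1*(-7)² = -1*49 = -49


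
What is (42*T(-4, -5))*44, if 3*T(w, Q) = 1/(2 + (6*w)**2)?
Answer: 308/289 ≈ 1.0657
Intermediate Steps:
T(w, Q) = 1/(3*(2 + 36*w**2)) (T(w, Q) = 1/(3*(2 + (6*w)**2)) = 1/(3*(2 + 36*w**2)))
(42*T(-4, -5))*44 = (42*(1/(6*(1 + 18*(-4)**2))))*44 = (42*(1/(6*(1 + 18*16))))*44 = (42*(1/(6*(1 + 288))))*44 = (42*((1/6)/289))*44 = (42*((1/6)*(1/289)))*44 = (42*(1/1734))*44 = (7/289)*44 = 308/289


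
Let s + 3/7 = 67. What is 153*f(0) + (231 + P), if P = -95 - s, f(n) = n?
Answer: 486/7 ≈ 69.429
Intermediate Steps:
s = 466/7 (s = -3/7 + 67 = 466/7 ≈ 66.571)
P = -1131/7 (P = -95 - 1*466/7 = -95 - 466/7 = -1131/7 ≈ -161.57)
153*f(0) + (231 + P) = 153*0 + (231 - 1131/7) = 0 + 486/7 = 486/7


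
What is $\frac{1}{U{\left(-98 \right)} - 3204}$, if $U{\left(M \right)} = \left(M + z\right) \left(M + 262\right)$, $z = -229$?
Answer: $- \frac{1}{56832} \approx -1.7596 \cdot 10^{-5}$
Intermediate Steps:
$U{\left(M \right)} = \left(-229 + M\right) \left(262 + M\right)$ ($U{\left(M \right)} = \left(M - 229\right) \left(M + 262\right) = \left(-229 + M\right) \left(262 + M\right)$)
$\frac{1}{U{\left(-98 \right)} - 3204} = \frac{1}{\left(-59998 + \left(-98\right)^{2} + 33 \left(-98\right)\right) - 3204} = \frac{1}{\left(-59998 + 9604 - 3234\right) - 3204} = \frac{1}{-53628 - 3204} = \frac{1}{-56832} = - \frac{1}{56832}$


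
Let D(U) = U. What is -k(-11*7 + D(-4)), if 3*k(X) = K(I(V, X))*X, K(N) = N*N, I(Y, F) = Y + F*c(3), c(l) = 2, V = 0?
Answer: 708588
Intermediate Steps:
I(Y, F) = Y + 2*F (I(Y, F) = Y + F*2 = Y + 2*F)
K(N) = N**2
k(X) = 4*X**3/3 (k(X) = ((0 + 2*X)**2*X)/3 = ((2*X)**2*X)/3 = ((4*X**2)*X)/3 = (4*X**3)/3 = 4*X**3/3)
-k(-11*7 + D(-4)) = -4*(-11*7 - 4)**3/3 = -4*(-77 - 4)**3/3 = -4*(-81)**3/3 = -4*(-531441)/3 = -1*(-708588) = 708588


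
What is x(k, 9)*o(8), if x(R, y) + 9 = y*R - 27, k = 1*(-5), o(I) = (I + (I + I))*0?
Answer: 0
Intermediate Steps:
o(I) = 0 (o(I) = (I + 2*I)*0 = (3*I)*0 = 0)
k = -5
x(R, y) = -36 + R*y (x(R, y) = -9 + (y*R - 27) = -9 + (R*y - 27) = -9 + (-27 + R*y) = -36 + R*y)
x(k, 9)*o(8) = (-36 - 5*9)*0 = (-36 - 45)*0 = -81*0 = 0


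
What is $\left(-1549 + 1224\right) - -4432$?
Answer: $4107$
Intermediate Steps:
$\left(-1549 + 1224\right) - -4432 = -325 + 4432 = 4107$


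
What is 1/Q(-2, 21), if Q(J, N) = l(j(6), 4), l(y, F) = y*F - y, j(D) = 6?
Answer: 1/18 ≈ 0.055556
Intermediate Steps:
l(y, F) = -y + F*y (l(y, F) = F*y - y = -y + F*y)
Q(J, N) = 18 (Q(J, N) = 6*(-1 + 4) = 6*3 = 18)
1/Q(-2, 21) = 1/18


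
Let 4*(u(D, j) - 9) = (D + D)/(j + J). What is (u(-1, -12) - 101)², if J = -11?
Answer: 17901361/2116 ≈ 8460.0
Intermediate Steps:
u(D, j) = 9 + D/(2*(-11 + j)) (u(D, j) = 9 + ((D + D)/(j - 11))/4 = 9 + ((2*D)/(-11 + j))/4 = 9 + (2*D/(-11 + j))/4 = 9 + D/(2*(-11 + j)))
(u(-1, -12) - 101)² = ((-198 - 1 + 18*(-12))/(2*(-11 - 12)) - 101)² = ((½)*(-198 - 1 - 216)/(-23) - 101)² = ((½)*(-1/23)*(-415) - 101)² = (415/46 - 101)² = (-4231/46)² = 17901361/2116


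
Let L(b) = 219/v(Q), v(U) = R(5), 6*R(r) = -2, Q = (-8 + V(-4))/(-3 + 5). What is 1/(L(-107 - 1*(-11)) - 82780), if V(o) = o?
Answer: -1/83437 ≈ -1.1985e-5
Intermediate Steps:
Q = -6 (Q = (-8 - 4)/(-3 + 5) = -12/2 = -12*½ = -6)
R(r) = -⅓ (R(r) = (⅙)*(-2) = -⅓)
v(U) = -⅓
L(b) = -657 (L(b) = 219/(-⅓) = 219*(-3) = -657)
1/(L(-107 - 1*(-11)) - 82780) = 1/(-657 - 82780) = 1/(-83437) = -1/83437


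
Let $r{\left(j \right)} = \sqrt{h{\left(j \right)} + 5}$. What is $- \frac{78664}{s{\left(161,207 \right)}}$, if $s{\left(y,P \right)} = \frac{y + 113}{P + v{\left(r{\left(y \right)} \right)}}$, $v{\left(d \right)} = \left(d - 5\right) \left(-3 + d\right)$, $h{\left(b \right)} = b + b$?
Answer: $- \frac{21593268}{137} + \frac{314656 \sqrt{327}}{137} \approx -1.1608 \cdot 10^{5}$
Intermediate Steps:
$h{\left(b \right)} = 2 b$
$r{\left(j \right)} = \sqrt{5 + 2 j}$ ($r{\left(j \right)} = \sqrt{2 j + 5} = \sqrt{5 + 2 j}$)
$v{\left(d \right)} = \left(-5 + d\right) \left(-3 + d\right)$
$s{\left(y,P \right)} = \frac{113 + y}{20 + P - 8 \sqrt{5 + 2 y} + 2 y}$ ($s{\left(y,P \right)} = \frac{y + 113}{P + \left(15 + \left(\sqrt{5 + 2 y}\right)^{2} - 8 \sqrt{5 + 2 y}\right)} = \frac{113 + y}{P + \left(15 + \left(5 + 2 y\right) - 8 \sqrt{5 + 2 y}\right)} = \frac{113 + y}{P + \left(20 - 8 \sqrt{5 + 2 y} + 2 y\right)} = \frac{113 + y}{20 + P - 8 \sqrt{5 + 2 y} + 2 y}$)
$- \frac{78664}{s{\left(161,207 \right)}} = - \frac{78664}{\frac{1}{20 + 207 - 8 \sqrt{5 + 2 \cdot 161} + 2 \cdot 161} \left(113 + 161\right)} = - \frac{78664}{\frac{1}{20 + 207 - 8 \sqrt{5 + 322} + 322} \cdot 274} = - \frac{78664}{\frac{1}{20 + 207 - 8 \sqrt{327} + 322} \cdot 274} = - \frac{78664}{\frac{1}{549 - 8 \sqrt{327}} \cdot 274} = - \frac{78664}{274 \frac{1}{549 - 8 \sqrt{327}}} = - 78664 \left(\frac{549}{274} - \frac{4 \sqrt{327}}{137}\right) = - \frac{21593268}{137} + \frac{314656 \sqrt{327}}{137}$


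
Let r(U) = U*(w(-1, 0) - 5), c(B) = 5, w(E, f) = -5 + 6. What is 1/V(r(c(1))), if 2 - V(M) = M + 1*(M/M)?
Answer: 1/21 ≈ 0.047619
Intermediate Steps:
w(E, f) = 1
r(U) = -4*U (r(U) = U*(1 - 5) = U*(-4) = -4*U)
V(M) = 1 - M (V(M) = 2 - (M + 1*(M/M)) = 2 - (M + 1*1) = 2 - (M + 1) = 2 - (1 + M) = 2 + (-1 - M) = 1 - M)
1/V(r(c(1))) = 1/(1 - (-4)*5) = 1/(1 - 1*(-20)) = 1/(1 + 20) = 1/21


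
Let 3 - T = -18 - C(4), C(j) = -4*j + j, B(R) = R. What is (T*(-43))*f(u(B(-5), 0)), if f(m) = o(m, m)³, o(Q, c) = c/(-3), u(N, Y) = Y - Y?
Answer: 0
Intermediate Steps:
C(j) = -3*j
u(N, Y) = 0
o(Q, c) = -c/3 (o(Q, c) = c*(-⅓) = -c/3)
T = 9 (T = 3 - (-18 - (-3)*4) = 3 - (-18 - 1*(-12)) = 3 - (-18 + 12) = 3 - 1*(-6) = 3 + 6 = 9)
f(m) = -m³/27 (f(m) = (-m/3)³ = -m³/27)
(T*(-43))*f(u(B(-5), 0)) = (9*(-43))*(-1/27*0³) = -(-43)*0/3 = -387*0 = 0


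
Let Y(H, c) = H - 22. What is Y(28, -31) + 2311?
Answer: 2317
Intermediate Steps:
Y(H, c) = -22 + H
Y(28, -31) + 2311 = (-22 + 28) + 2311 = 6 + 2311 = 2317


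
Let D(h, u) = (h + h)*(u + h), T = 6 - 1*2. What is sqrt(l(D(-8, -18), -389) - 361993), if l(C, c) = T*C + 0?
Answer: I*sqrt(360329) ≈ 600.27*I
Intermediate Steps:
T = 4 (T = 6 - 2 = 4)
D(h, u) = 2*h*(h + u) (D(h, u) = (2*h)*(h + u) = 2*h*(h + u))
l(C, c) = 4*C (l(C, c) = 4*C + 0 = 4*C)
sqrt(l(D(-8, -18), -389) - 361993) = sqrt(4*(2*(-8)*(-8 - 18)) - 361993) = sqrt(4*(2*(-8)*(-26)) - 361993) = sqrt(4*416 - 361993) = sqrt(1664 - 361993) = sqrt(-360329) = I*sqrt(360329)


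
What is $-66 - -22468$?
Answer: $22402$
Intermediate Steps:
$-66 - -22468 = -66 + 22468 = 22402$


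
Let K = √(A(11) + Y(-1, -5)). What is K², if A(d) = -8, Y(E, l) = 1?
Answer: -7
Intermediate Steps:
K = I*√7 (K = √(-8 + 1) = √(-7) = I*√7 ≈ 2.6458*I)
K² = (I*√7)² = -7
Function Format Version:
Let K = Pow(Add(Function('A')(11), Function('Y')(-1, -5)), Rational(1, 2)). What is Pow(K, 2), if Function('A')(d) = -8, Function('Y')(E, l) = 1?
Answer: -7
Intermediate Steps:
K = Mul(I, Pow(7, Rational(1, 2))) (K = Pow(Add(-8, 1), Rational(1, 2)) = Pow(-7, Rational(1, 2)) = Mul(I, Pow(7, Rational(1, 2))) ≈ Mul(2.6458, I))
Pow(K, 2) = Pow(Mul(I, Pow(7, Rational(1, 2))), 2) = -7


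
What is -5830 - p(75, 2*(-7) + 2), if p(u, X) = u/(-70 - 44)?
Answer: -221515/38 ≈ -5829.3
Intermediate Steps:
p(u, X) = -u/114 (p(u, X) = u/(-114) = -u/114)
-5830 - p(75, 2*(-7) + 2) = -5830 - (-1)*75/114 = -5830 - 1*(-25/38) = -5830 + 25/38 = -221515/38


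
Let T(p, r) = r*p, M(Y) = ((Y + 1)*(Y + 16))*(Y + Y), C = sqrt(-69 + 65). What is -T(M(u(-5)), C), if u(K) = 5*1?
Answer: -2520*I ≈ -2520.0*I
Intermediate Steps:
C = 2*I (C = sqrt(-4) = 2*I ≈ 2.0*I)
u(K) = 5
M(Y) = 2*Y*(1 + Y)*(16 + Y) (M(Y) = ((1 + Y)*(16 + Y))*(2*Y) = 2*Y*(1 + Y)*(16 + Y))
T(p, r) = p*r
-T(M(u(-5)), C) = -2*5*(16 + 5**2 + 17*5)*2*I = -2*5*(16 + 25 + 85)*2*I = -2*5*126*2*I = -1260*2*I = -2520*I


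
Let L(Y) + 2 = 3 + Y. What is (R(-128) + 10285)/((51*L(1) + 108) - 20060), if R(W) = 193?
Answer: -5239/9925 ≈ -0.52786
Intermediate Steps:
L(Y) = 1 + Y (L(Y) = -2 + (3 + Y) = 1 + Y)
(R(-128) + 10285)/((51*L(1) + 108) - 20060) = (193 + 10285)/((51*(1 + 1) + 108) - 20060) = 10478/((51*2 + 108) - 20060) = 10478/((102 + 108) - 20060) = 10478/(210 - 20060) = 10478/(-19850) = 10478*(-1/19850) = -5239/9925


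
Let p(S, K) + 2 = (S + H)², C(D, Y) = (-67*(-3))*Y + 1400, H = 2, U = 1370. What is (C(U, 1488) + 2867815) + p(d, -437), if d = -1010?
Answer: 4184365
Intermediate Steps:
C(D, Y) = 1400 + 201*Y (C(D, Y) = 201*Y + 1400 = 1400 + 201*Y)
p(S, K) = -2 + (2 + S)² (p(S, K) = -2 + (S + 2)² = -2 + (2 + S)²)
(C(U, 1488) + 2867815) + p(d, -437) = ((1400 + 201*1488) + 2867815) + (-2 + (2 - 1010)²) = ((1400 + 299088) + 2867815) + (-2 + (-1008)²) = (300488 + 2867815) + (-2 + 1016064) = 3168303 + 1016062 = 4184365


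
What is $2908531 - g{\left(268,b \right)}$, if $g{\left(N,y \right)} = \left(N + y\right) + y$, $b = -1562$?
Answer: $2911387$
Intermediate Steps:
$g{\left(N,y \right)} = N + 2 y$
$2908531 - g{\left(268,b \right)} = 2908531 - \left(268 + 2 \left(-1562\right)\right) = 2908531 - \left(268 - 3124\right) = 2908531 - -2856 = 2908531 + 2856 = 2911387$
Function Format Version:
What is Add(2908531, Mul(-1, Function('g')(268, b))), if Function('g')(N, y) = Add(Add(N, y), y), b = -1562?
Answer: 2911387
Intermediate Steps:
Function('g')(N, y) = Add(N, Mul(2, y))
Add(2908531, Mul(-1, Function('g')(268, b))) = Add(2908531, Mul(-1, Add(268, Mul(2, -1562)))) = Add(2908531, Mul(-1, Add(268, -3124))) = Add(2908531, Mul(-1, -2856)) = Add(2908531, 2856) = 2911387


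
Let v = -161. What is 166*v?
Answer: -26726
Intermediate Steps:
166*v = 166*(-161) = -26726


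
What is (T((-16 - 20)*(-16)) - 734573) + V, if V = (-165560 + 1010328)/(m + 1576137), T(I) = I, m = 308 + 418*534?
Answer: -1320941994261/1799657 ≈ -7.3400e+5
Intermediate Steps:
m = 223520 (m = 308 + 223212 = 223520)
V = 844768/1799657 (V = (-165560 + 1010328)/(223520 + 1576137) = 844768/1799657 ≈ 0.46941)
(T((-16 - 20)*(-16)) - 734573) + V = ((-16 - 20)*(-16) - 734573) + 844768/1799657 = (-36*(-16) - 734573) + 844768/1799657 = (576 - 734573) + 844768/1799657 = -733997 + 844768/1799657 = -1320941994261/1799657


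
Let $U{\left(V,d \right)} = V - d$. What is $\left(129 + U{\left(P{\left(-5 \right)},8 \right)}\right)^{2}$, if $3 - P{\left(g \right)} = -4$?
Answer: $16384$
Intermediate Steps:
$P{\left(g \right)} = 7$ ($P{\left(g \right)} = 3 - -4 = 3 + 4 = 7$)
$\left(129 + U{\left(P{\left(-5 \right)},8 \right)}\right)^{2} = \left(129 + \left(7 - 8\right)\right)^{2} = \left(129 - 1\right)^{2} = 128^{2} = 16384$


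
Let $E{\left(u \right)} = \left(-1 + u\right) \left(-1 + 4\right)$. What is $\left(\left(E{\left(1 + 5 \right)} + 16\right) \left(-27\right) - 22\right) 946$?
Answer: $-812614$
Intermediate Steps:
$E{\left(u \right)} = -3 + 3 u$ ($E{\left(u \right)} = \left(-1 + u\right) 3 = -3 + 3 u$)
$\left(\left(E{\left(1 + 5 \right)} + 16\right) \left(-27\right) - 22\right) 946 = \left(\left(\left(-3 + 3 \left(1 + 5\right)\right) + 16\right) \left(-27\right) - 22\right) 946 = \left(\left(\left(-3 + 3 \cdot 6\right) + 16\right) \left(-27\right) - 22\right) 946 = \left(\left(\left(-3 + 18\right) + 16\right) \left(-27\right) - 22\right) 946 = \left(\left(15 + 16\right) \left(-27\right) - 22\right) 946 = \left(31 \left(-27\right) - 22\right) 946 = \left(-837 - 22\right) 946 = \left(-859\right) 946 = -812614$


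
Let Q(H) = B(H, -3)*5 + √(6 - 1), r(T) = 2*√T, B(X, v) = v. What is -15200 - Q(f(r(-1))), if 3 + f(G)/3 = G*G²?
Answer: -15185 - √5 ≈ -15187.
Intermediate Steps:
f(G) = -9 + 3*G³ (f(G) = -9 + 3*(G*G²) = -9 + 3*G³)
Q(H) = -15 + √5 (Q(H) = -3*5 + √(6 - 1) = -15 + √5)
-15200 - Q(f(r(-1))) = -15200 - (-15 + √5) = -15200 + (15 - √5) = -15185 - √5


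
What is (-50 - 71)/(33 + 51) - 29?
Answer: -2557/84 ≈ -30.440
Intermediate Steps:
(-50 - 71)/(33 + 51) - 29 = -121/84 - 29 = -2557/84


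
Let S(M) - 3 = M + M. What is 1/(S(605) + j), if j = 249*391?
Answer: 1/98572 ≈ 1.0145e-5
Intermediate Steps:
S(M) = 3 + 2*M (S(M) = 3 + (M + M) = 3 + 2*M)
j = 97359
1/(S(605) + j) = 1/((3 + 2*605) + 97359) = 1/((3 + 1210) + 97359) = 1/(1213 + 97359) = 1/98572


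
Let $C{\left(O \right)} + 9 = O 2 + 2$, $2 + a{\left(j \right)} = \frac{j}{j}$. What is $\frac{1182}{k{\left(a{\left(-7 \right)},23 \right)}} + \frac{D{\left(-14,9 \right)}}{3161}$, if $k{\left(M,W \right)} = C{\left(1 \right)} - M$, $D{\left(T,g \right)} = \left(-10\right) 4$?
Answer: $- \frac{1868231}{6322} \approx -295.51$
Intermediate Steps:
$D{\left(T,g \right)} = -40$
$a{\left(j \right)} = -1$ ($a{\left(j \right)} = -2 + \frac{j}{j} = -2 + 1 = -1$)
$C{\left(O \right)} = -7 + 2 O$ ($C{\left(O \right)} = -9 + \left(O 2 + 2\right) = -9 + \left(2 O + 2\right) = -9 + \left(2 + 2 O\right) = -7 + 2 O$)
$k{\left(M,W \right)} = -5 - M$ ($k{\left(M,W \right)} = \left(-7 + 2 \cdot 1\right) - M = \left(-7 + 2\right) - M = -5 - M$)
$\frac{1182}{k{\left(a{\left(-7 \right)},23 \right)}} + \frac{D{\left(-14,9 \right)}}{3161} = \frac{1182}{-5 - -1} - \frac{40}{3161} = \frac{1182}{-5 + 1} - \frac{40}{3161} = \frac{1182}{-4} - \frac{40}{3161} = 1182 \left(- \frac{1}{4}\right) - \frac{40}{3161} = - \frac{591}{2} - \frac{40}{3161} = - \frac{1868231}{6322}$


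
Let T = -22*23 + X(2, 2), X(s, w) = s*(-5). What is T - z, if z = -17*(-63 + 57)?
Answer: -618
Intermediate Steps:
X(s, w) = -5*s
z = 102 (z = -17*(-6) = 102)
T = -516 (T = -22*23 - 5*2 = -506 - 10 = -516)
T - z = -516 - 1*102 = -516 - 102 = -618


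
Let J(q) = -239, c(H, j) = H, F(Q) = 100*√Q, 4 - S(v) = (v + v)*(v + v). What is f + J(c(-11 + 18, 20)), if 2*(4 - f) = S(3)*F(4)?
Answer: 2965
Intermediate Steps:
S(v) = 4 - 4*v² (S(v) = 4 - (v + v)*(v + v) = 4 - 2*v*2*v = 4 - 4*v²)
f = 3204 (f = 4 - (4 - 4*3²)*100*√4/2 = 4 - (4 - 4*9)*100*2/2 = 4 - (4 - 36)*200/2 = 4 - (-16)*200 = 4 - ½*(-6400) = 4 + 3200 = 3204)
f + J(c(-11 + 18, 20)) = 3204 - 239 = 2965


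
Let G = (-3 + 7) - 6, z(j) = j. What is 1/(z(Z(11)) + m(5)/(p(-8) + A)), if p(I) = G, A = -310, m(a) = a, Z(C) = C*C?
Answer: 312/37747 ≈ 0.0082656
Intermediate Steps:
Z(C) = C²
G = -2 (G = 4 - 6 = -2)
p(I) = -2
1/(z(Z(11)) + m(5)/(p(-8) + A)) = 1/(11² + 5/(-2 - 310)) = 1/(121 + 5/(-312)) = 1/(121 + 5*(-1/312)) = 1/(121 - 5/312) = 1/(37747/312) = 312/37747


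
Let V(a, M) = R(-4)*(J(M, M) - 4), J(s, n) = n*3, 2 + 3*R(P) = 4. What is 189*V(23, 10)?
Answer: 3276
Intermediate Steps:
R(P) = 2/3 (R(P) = -2/3 + (1/3)*4 = -2/3 + 4/3 = 2/3)
J(s, n) = 3*n
V(a, M) = -8/3 + 2*M (V(a, M) = 2*(3*M - 4)/3 = 2*(-4 + 3*M)/3 = -8/3 + 2*M)
189*V(23, 10) = 189*(-8/3 + 2*10) = 189*(-8/3 + 20) = 189*(52/3) = 3276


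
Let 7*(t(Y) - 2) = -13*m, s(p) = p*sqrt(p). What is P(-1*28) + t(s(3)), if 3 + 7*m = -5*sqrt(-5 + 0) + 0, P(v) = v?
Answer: -1235/49 + 65*I*sqrt(5)/49 ≈ -25.204 + 2.9662*I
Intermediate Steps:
s(p) = p**(3/2)
m = -3/7 - 5*I*sqrt(5)/7 (m = -3/7 + (-5*sqrt(-5 + 0) + 0)/7 = -3/7 + (-5*I*sqrt(5) + 0)/7 = -3/7 + (-5*I*sqrt(5))/7 = -3/7 - 5*I*sqrt(5)/7 ≈ -0.42857 - 1.5972*I)
t(Y) = 137/49 + 65*I*sqrt(5)/49 (t(Y) = 2 + (-13*(-3/7 - 5*I*sqrt(5)/7))/7 = 2 + (39/7 + 65*I*sqrt(5)/7)/7 = 2 + (39/49 + 65*I*sqrt(5)/49) = 137/49 + 65*I*sqrt(5)/49)
P(-1*28) + t(s(3)) = -1*28 + (137/49 + 65*I*sqrt(5)/49) = -28 + (137/49 + 65*I*sqrt(5)/49) = -1235/49 + 65*I*sqrt(5)/49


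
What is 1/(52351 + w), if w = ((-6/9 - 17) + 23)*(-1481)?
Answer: 3/133357 ≈ 2.2496e-5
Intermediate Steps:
w = -23696/3 (w = ((-6*⅑ - 17) + 23)*(-1481) = ((-⅔ - 17) + 23)*(-1481) = (-53/3 + 23)*(-1481) = (16/3)*(-1481) = -23696/3 ≈ -7898.7)
1/(52351 + w) = 1/(52351 - 23696/3) = 1/(133357/3) = 3/133357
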